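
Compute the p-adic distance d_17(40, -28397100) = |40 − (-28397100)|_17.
d_17(40, -28397100) = 1/1419857

Step 1 — x − y = 40 − (-28397100) = 28397140. Step 2 — v_17(28397140) = 5 (factor: 28397140 = (17^5 · 20); the sign does not affect v_p). Step 3 — |x − y|_17 = 17^{-5} = 1/1419857.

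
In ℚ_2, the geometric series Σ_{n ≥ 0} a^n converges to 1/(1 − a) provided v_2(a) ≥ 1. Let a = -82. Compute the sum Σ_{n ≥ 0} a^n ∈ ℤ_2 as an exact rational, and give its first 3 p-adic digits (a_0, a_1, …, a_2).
Σ a^n = 1/(1 − a) = 1/83;  first 3 digits = (1, 1, 0)

v_2(a) = 1 ≥ 1, so the series converges in ℤ_2 to 1/(1 − a) = 1/(1 − (-82)) = 1/83. Expand this rational in ℤ_2: compute digits iteratively via d_i = x_i mod 2, x_{i+1} = (x_i − d_i)/2. The first 3 digits are (1, 1, 0).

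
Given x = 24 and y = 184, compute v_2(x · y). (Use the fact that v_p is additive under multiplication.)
v_2(4416) = 6

v_p(x) = 3 (factor: 24 = 2^3 · 3); v_p(y) = 3 (factor: 184 = 2^3 · 23). Additivity: v_p(xy) = v_p(x) + v_p(y) = 3 + 3 = 6. (Direct check: xy = 4416 = 2^6 · (69).)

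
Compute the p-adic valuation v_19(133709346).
v_19(133709346) = 5

v_19(n) is the largest exponent k such that 19^k divides n. Factor out: 133709346 = 19^5 · 54. (Sign doesn't affect v_p.) So v_19(133709346) = 5.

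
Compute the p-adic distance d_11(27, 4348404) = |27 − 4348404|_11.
d_11(27, 4348404) = 1/161051

Step 1 — x − y = 27 − 4348404 = -4348377. Step 2 — v_11(-4348377) = 5 (factor: -4348377 = −(11^5 · 27); the sign does not affect v_p). Step 3 — |x − y|_11 = 11^{-5} = 1/161051.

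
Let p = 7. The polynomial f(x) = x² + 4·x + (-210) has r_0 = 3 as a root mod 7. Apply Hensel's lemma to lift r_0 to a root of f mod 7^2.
r_1 = 17 (mod 49)

Hensel: r_{i+1} = r_i − f(r_i)·(f′(r_i))^{-1} mod 7^{i+2}, f′(x) = 2x + 4. Iterate:
  r_0 = 3 (mod 7)
  r_1 = 17 (mod 49)
Final: r = 17 satisfies f(r) ≡ 0 mod 7^2.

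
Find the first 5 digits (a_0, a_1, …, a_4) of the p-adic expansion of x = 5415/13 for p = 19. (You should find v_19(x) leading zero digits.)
(a_0, …, a_4) = (0, 0, 7, 7, 4)

v_19(5415/13) = 2, so a_0 = ... = a_1 = 0. Factor out: x = 19^2 · u with u = 15/13 a unit in ℤ_19. Expand u iteratively via a_{v+i} = u_i mod 19, u_{i+1} = (u_i − a_{v+i})/19:
  u_0 = 15/13;  a_2 = 7;  u_1 = (u_0 − 7)/19 = -4/13
  u_1 = -4/13;  a_3 = 7;  u_2 = (u_1 − 7)/19 = -5/13
  u_2 = -5/13;  a_4 = 4;  u_3 = (u_2 − 4)/19 = -3/13
Digits: (0, 0, 7, 7, 4).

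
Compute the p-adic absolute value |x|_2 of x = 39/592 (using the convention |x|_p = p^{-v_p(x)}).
|39/592|_2 = 16

Step 1 — compute v_2(x) by factoring powers of 2 out of the numerator and denominator: v_2(39/592) = -4. Step 2 — apply |x|_p = p^{-v_p(x)} = 2^{4} = 16.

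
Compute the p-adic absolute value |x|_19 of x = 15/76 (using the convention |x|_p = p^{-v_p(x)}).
|15/76|_19 = 19

Step 1 — compute v_19(x) by factoring powers of 19 out of the numerator and denominator: v_19(15/76) = -1. Step 2 — apply |x|_p = p^{-v_p(x)} = 19^{1} = 19.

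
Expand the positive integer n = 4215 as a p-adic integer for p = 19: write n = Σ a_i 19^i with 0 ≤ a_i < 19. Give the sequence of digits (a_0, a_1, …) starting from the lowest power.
(a_0, a_1, …) = (16, 12, 11)

Repeated division by 19 gives the digits low-to-high: 4215 = 16 + 12·19^1 + 11·19^2. Digit sequence: (16, 12, 11).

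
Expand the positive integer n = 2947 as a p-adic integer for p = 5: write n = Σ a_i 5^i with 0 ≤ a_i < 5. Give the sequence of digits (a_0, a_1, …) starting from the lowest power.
(a_0, a_1, …) = (2, 4, 2, 3, 4)

Repeated division by 5 gives the digits low-to-high: 2947 = 2 + 4·5^1 + 2·5^2 + 3·5^3 + 4·5^4. Digit sequence: (2, 4, 2, 3, 4).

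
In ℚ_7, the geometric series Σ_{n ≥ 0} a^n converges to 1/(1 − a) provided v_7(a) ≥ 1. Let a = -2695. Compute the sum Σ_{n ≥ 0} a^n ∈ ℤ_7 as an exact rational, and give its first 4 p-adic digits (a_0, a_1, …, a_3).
Σ a^n = 1/(1 − a) = 1/2696;  first 4 digits = (1, 0, 1, 6)

v_7(a) = 2 ≥ 1, so the series converges in ℤ_7 to 1/(1 − a) = 1/(1 − (-2695)) = 1/2696. Expand this rational in ℤ_7: compute digits iteratively via d_i = x_i mod 7, x_{i+1} = (x_i − d_i)/7. The first 4 digits are (1, 0, 1, 6).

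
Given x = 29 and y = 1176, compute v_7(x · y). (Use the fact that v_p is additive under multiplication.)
v_7(34104) = 2

v_p(x) = 0 (factor: 29 = 7^0 · 29); v_p(y) = 2 (factor: 1176 = 7^2 · 24). Additivity: v_p(xy) = v_p(x) + v_p(y) = 0 + 2 = 2. (Direct check: xy = 34104 = 7^2 · (696).)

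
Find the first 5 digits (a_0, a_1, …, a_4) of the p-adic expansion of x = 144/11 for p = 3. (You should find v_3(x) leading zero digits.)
(a_0, …, a_4) = (0, 0, 2, 2, 2)

v_3(144/11) = 2, so a_0 = ... = a_1 = 0. Factor out: x = 3^2 · u with u = 16/11 a unit in ℤ_3. Expand u iteratively via a_{v+i} = u_i mod 3, u_{i+1} = (u_i − a_{v+i})/3:
  u_0 = 16/11;  a_2 = 2;  u_1 = (u_0 − 2)/3 = -2/11
  u_1 = -2/11;  a_3 = 2;  u_2 = (u_1 − 2)/3 = -8/11
  u_2 = -8/11;  a_4 = 2;  u_3 = (u_2 − 2)/3 = -10/11
Digits: (0, 0, 2, 2, 2).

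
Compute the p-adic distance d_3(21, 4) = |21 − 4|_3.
d_3(21, 4) = 1

Step 1 — x − y = 21 − 4 = 17. Step 2 — v_3(17) = 0 (factor: 17 = (3^0 · 17); the sign does not affect v_p). Step 3 — |x − y|_3 = 3^{0} = 1.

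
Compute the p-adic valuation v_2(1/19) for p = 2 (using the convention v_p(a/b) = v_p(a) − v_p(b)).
v_2(1/19) = 0

Factor powers of 2 from the numerator and denominator of the reduced fraction: 1 = 2^0 · 1 and 19 = 2^0 · 19. Apply v_p(a/b) = v_p(a) − v_p(b): v_2(1/19) = 0 − 0 = 0.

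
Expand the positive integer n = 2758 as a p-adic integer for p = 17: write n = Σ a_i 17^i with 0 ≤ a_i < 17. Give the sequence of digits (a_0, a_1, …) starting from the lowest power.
(a_0, a_1, …) = (4, 9, 9)

Repeated division by 17 gives the digits low-to-high: 2758 = 4 + 9·17^1 + 9·17^2. Digit sequence: (4, 9, 9).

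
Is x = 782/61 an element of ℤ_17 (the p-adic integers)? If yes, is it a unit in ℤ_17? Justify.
x ∈ ℤ_17 but not a unit; v_17(x) = 1 > 0

ℤ_17 = {x ∈ ℚ_17 : v_17(x) ≥ 0} and ℤ_17^× = {x ∈ ℤ_17 : v_17(x) = 0}. Here v_17(782/61) = v_17(num) − v_17(den) = 1; compare against these criteria.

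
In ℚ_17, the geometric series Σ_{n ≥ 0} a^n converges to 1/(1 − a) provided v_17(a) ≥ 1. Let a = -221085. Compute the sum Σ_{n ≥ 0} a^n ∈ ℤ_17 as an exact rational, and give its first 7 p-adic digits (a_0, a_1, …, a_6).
Σ a^n = 1/(1 − a) = 1/221086;  first 7 digits = (1, 0, 0, 6, 14, 16, 1)

v_17(a) = 3 ≥ 1, so the series converges in ℤ_17 to 1/(1 − a) = 1/(1 − (-221085)) = 1/221086. Expand this rational in ℤ_17: compute digits iteratively via d_i = x_i mod 17, x_{i+1} = (x_i − d_i)/17. The first 7 digits are (1, 0, 0, 6, 14, 16, 1).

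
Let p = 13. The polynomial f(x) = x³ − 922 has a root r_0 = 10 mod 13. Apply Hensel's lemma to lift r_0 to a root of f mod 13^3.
r_2 = 1115 (mod 2197)

Hensel: r_{i+1} = r_i − f(r_i)/f′(r_i) mod 13^{i+2}, where f′(x) = 3x². Iterate:
  r_0 = 10 (mod 13)
  r_1 = 101 (mod 169)
  r_2 = 1115 (mod 2197)
Final: r = 1115 with f(r) ≡ 0 mod 13^3.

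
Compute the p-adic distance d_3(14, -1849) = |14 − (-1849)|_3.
d_3(14, -1849) = 1/81

Step 1 — x − y = 14 − (-1849) = 1863. Step 2 — v_3(1863) = 4 (factor: 1863 = (3^4 · 23); the sign does not affect v_p). Step 3 — |x − y|_3 = 3^{-4} = 1/81.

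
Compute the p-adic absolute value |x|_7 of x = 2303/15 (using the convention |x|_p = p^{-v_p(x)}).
|2303/15|_7 = 1/49

Step 1 — compute v_7(x) by factoring powers of 7 out of the numerator and denominator: v_7(2303/15) = 2. Step 2 — apply |x|_p = p^{-v_p(x)} = 7^{-2} = 1/49.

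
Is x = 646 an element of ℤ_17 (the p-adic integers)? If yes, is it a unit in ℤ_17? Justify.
x ∈ ℤ_17 but not a unit; v_17(x) = 1 > 0

ℤ_17 = {x ∈ ℚ_17 : v_17(x) ≥ 0} and ℤ_17^× = {x ∈ ℤ_17 : v_17(x) = 0}. Here v_17(646) = v_17(num) − v_17(den) = 1; compare against these criteria.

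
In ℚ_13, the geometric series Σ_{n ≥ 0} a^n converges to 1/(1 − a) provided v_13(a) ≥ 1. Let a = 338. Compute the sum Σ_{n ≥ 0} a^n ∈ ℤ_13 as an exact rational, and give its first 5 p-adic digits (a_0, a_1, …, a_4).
Σ a^n = 1/(1 − a) = -1/337;  first 5 digits = (1, 0, 2, 0, 4)

v_13(a) = 2 ≥ 1, so the series converges in ℤ_13 to 1/(1 − a) = 1/(1 − 338) = -1/337. Expand this rational in ℤ_13: compute digits iteratively via d_i = x_i mod 13, x_{i+1} = (x_i − d_i)/13. The first 5 digits are (1, 0, 2, 0, 4).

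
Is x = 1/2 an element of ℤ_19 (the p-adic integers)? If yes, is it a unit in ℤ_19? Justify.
x ∈ ℤ_19^× (unit); v_19(x) = 0

ℤ_19 = {x ∈ ℚ_19 : v_19(x) ≥ 0} and ℤ_19^× = {x ∈ ℤ_19 : v_19(x) = 0}. Here v_19(1/2) = v_19(num) − v_19(den) = 0; compare against these criteria.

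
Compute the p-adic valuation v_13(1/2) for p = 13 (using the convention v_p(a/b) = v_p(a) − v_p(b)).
v_13(1/2) = 0

Factor powers of 13 from the numerator and denominator of the reduced fraction: 1 = 13^0 · 1 and 2 = 13^0 · 2. Apply v_p(a/b) = v_p(a) − v_p(b): v_13(1/2) = 0 − 0 = 0.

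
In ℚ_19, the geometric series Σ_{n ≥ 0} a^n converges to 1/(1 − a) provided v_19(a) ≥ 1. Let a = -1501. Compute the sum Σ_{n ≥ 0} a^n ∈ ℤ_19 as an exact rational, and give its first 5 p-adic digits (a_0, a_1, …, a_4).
Σ a^n = 1/(1 − a) = 1/1502;  first 5 digits = (1, 16, 4, 16, 7)

v_19(a) = 1 ≥ 1, so the series converges in ℤ_19 to 1/(1 − a) = 1/(1 − (-1501)) = 1/1502. Expand this rational in ℤ_19: compute digits iteratively via d_i = x_i mod 19, x_{i+1} = (x_i − d_i)/19. The first 5 digits are (1, 16, 4, 16, 7).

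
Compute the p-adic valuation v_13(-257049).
v_13(-257049) = 4

v_13(n) is the largest exponent k such that 13^k divides n. Factor out: -257049 = -13^4 · 9. (Sign doesn't affect v_p.) So v_13(-257049) = 4.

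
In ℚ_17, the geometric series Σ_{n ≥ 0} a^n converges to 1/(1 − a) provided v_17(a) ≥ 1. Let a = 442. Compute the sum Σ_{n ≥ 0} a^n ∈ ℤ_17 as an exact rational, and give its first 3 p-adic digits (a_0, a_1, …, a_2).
Σ a^n = 1/(1 − a) = -1/441;  first 3 digits = (1, 9, 14)

v_17(a) = 1 ≥ 1, so the series converges in ℤ_17 to 1/(1 − a) = 1/(1 − 442) = -1/441. Expand this rational in ℤ_17: compute digits iteratively via d_i = x_i mod 17, x_{i+1} = (x_i − d_i)/17. The first 3 digits are (1, 9, 14).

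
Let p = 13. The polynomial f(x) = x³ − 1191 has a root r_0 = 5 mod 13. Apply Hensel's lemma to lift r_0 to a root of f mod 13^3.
r_2 = 213 (mod 2197)

Hensel: r_{i+1} = r_i − f(r_i)/f′(r_i) mod 13^{i+2}, where f′(x) = 3x². Iterate:
  r_0 = 5 (mod 13)
  r_1 = 44 (mod 169)
  r_2 = 213 (mod 2197)
Final: r = 213 with f(r) ≡ 0 mod 13^3.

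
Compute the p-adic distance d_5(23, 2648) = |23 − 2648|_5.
d_5(23, 2648) = 1/125

Step 1 — x − y = 23 − 2648 = -2625. Step 2 — v_5(-2625) = 3 (factor: -2625 = −(5^3 · 21); the sign does not affect v_p). Step 3 — |x − y|_5 = 5^{-3} = 1/125.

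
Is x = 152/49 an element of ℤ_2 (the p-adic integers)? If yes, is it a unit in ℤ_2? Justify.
x ∈ ℤ_2 but not a unit; v_2(x) = 3 > 0

ℤ_2 = {x ∈ ℚ_2 : v_2(x) ≥ 0} and ℤ_2^× = {x ∈ ℤ_2 : v_2(x) = 0}. Here v_2(152/49) = v_2(num) − v_2(den) = 3; compare against these criteria.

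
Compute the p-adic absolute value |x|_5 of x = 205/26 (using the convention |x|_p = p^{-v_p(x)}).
|205/26|_5 = 1/5

Step 1 — compute v_5(x) by factoring powers of 5 out of the numerator and denominator: v_5(205/26) = 1. Step 2 — apply |x|_p = p^{-v_p(x)} = 5^{-1} = 1/5.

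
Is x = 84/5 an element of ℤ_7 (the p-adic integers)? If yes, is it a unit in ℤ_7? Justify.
x ∈ ℤ_7 but not a unit; v_7(x) = 1 > 0

ℤ_7 = {x ∈ ℚ_7 : v_7(x) ≥ 0} and ℤ_7^× = {x ∈ ℤ_7 : v_7(x) = 0}. Here v_7(84/5) = v_7(num) − v_7(den) = 1; compare against these criteria.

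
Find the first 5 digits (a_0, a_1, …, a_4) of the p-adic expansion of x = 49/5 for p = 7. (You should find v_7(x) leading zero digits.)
(a_0, …, a_4) = (0, 0, 3, 1, 4)

v_7(49/5) = 2, so a_0 = ... = a_1 = 0. Factor out: x = 7^2 · u with u = 1/5 a unit in ℤ_7. Expand u iteratively via a_{v+i} = u_i mod 7, u_{i+1} = (u_i − a_{v+i})/7:
  u_0 = 1/5;  a_2 = 3;  u_1 = (u_0 − 3)/7 = -2/5
  u_1 = -2/5;  a_3 = 1;  u_2 = (u_1 − 1)/7 = -1/5
  u_2 = -1/5;  a_4 = 4;  u_3 = (u_2 − 4)/7 = -3/5
Digits: (0, 0, 3, 1, 4).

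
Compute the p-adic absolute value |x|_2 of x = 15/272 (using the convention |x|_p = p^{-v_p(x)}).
|15/272|_2 = 16

Step 1 — compute v_2(x) by factoring powers of 2 out of the numerator and denominator: v_2(15/272) = -4. Step 2 — apply |x|_p = p^{-v_p(x)} = 2^{4} = 16.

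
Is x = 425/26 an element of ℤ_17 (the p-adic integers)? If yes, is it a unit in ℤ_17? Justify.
x ∈ ℤ_17 but not a unit; v_17(x) = 1 > 0

ℤ_17 = {x ∈ ℚ_17 : v_17(x) ≥ 0} and ℤ_17^× = {x ∈ ℤ_17 : v_17(x) = 0}. Here v_17(425/26) = v_17(num) − v_17(den) = 1; compare against these criteria.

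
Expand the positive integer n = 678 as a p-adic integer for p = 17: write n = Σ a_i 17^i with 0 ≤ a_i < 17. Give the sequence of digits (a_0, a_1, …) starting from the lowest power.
(a_0, a_1, …) = (15, 5, 2)

Repeated division by 17 gives the digits low-to-high: 678 = 15 + 5·17^1 + 2·17^2. Digit sequence: (15, 5, 2).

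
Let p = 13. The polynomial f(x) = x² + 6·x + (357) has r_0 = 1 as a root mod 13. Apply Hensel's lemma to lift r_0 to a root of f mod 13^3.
r_2 = 40 (mod 2197)

Hensel: r_{i+1} = r_i − f(r_i)·(f′(r_i))^{-1} mod 13^{i+2}, f′(x) = 2x + 6. Iterate:
  r_0 = 1 (mod 13)
  r_1 = 40 (mod 169)
  r_2 = 40 (mod 2197)
Final: r = 40 satisfies f(r) ≡ 0 mod 13^3.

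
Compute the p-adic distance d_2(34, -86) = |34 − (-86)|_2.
d_2(34, -86) = 1/8

Step 1 — x − y = 34 − (-86) = 120. Step 2 — v_2(120) = 3 (factor: 120 = (2^3 · 15); the sign does not affect v_p). Step 3 — |x − y|_2 = 2^{-3} = 1/8.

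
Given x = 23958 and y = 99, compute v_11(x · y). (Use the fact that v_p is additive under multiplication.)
v_11(2371842) = 4

v_p(x) = 3 (factor: 23958 = 11^3 · 18); v_p(y) = 1 (factor: 99 = 11^1 · 9). Additivity: v_p(xy) = v_p(x) + v_p(y) = 3 + 1 = 4. (Direct check: xy = 2371842 = 11^4 · (162).)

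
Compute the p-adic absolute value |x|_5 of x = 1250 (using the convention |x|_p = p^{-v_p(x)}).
|1250|_5 = 1/625

Step 1 — compute v_5(x) by factoring powers of 5 out of the numerator and denominator: v_5(1250) = 4. Step 2 — apply |x|_p = p^{-v_p(x)} = 5^{-4} = 1/625.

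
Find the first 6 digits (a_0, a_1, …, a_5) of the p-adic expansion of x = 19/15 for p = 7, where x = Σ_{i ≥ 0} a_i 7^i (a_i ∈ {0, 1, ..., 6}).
(a_0, …, a_5) = (5, 6, 0, 5, 3, 6)

v_7(19/15) = 0 (numerator and denominator both coprime to 7), so x ∈ ℤ_7^×. Compute digits iteratively via a_i = x_i mod 7, x_{i+1} = (x_i − a_i)/7, with x_0 = x:
  x_0 = 19/15;  a_0 = 5;  x_1 = (x_0 − 5)/7 = -8/15
  x_1 = -8/15;  a_1 = 6;  x_2 = (x_1 − 6)/7 = -14/15
  x_2 = -14/15;  a_2 = 0;  x_3 = (x_2 − 0)/7 = -2/15
  x_3 = -2/15;  a_3 = 5;  x_4 = (x_3 − 5)/7 = -11/15
  x_4 = -11/15;  a_4 = 3;  x_5 = (x_4 − 3)/7 = -8/15
  x_5 = -8/15;  a_5 = 6;  x_6 = (x_5 − 6)/7 = -14/15
Digits: (5, 6, 0, 5, 3, 6).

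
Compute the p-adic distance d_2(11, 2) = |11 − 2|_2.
d_2(11, 2) = 1

Step 1 — x − y = 11 − 2 = 9. Step 2 — v_2(9) = 0 (factor: 9 = (2^0 · 9); the sign does not affect v_p). Step 3 — |x − y|_2 = 2^{0} = 1.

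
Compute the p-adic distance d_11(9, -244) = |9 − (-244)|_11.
d_11(9, -244) = 1/11

Step 1 — x − y = 9 − (-244) = 253. Step 2 — v_11(253) = 1 (factor: 253 = (11^1 · 23); the sign does not affect v_p). Step 3 — |x − y|_11 = 11^{-1} = 1/11.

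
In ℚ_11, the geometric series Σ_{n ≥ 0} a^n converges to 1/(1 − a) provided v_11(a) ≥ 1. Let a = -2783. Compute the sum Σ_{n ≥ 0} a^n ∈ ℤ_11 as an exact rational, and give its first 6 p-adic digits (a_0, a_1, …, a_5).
Σ a^n = 1/(1 − a) = 1/2784;  first 6 digits = (1, 0, 10, 8, 0, 4)

v_11(a) = 2 ≥ 1, so the series converges in ℤ_11 to 1/(1 − a) = 1/(1 − (-2783)) = 1/2784. Expand this rational in ℤ_11: compute digits iteratively via d_i = x_i mod 11, x_{i+1} = (x_i − d_i)/11. The first 6 digits are (1, 0, 10, 8, 0, 4).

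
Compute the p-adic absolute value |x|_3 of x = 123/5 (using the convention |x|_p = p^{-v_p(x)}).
|123/5|_3 = 1/3

Step 1 — compute v_3(x) by factoring powers of 3 out of the numerator and denominator: v_3(123/5) = 1. Step 2 — apply |x|_p = p^{-v_p(x)} = 3^{-1} = 1/3.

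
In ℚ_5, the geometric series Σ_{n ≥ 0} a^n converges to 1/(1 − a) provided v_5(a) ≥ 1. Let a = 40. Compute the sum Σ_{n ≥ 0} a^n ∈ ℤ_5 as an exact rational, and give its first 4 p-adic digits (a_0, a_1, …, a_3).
Σ a^n = 1/(1 − a) = -1/39;  first 4 digits = (1, 3, 0, 0)

v_5(a) = 1 ≥ 1, so the series converges in ℤ_5 to 1/(1 − a) = 1/(1 − 40) = -1/39. Expand this rational in ℤ_5: compute digits iteratively via d_i = x_i mod 5, x_{i+1} = (x_i − d_i)/5. The first 4 digits are (1, 3, 0, 0).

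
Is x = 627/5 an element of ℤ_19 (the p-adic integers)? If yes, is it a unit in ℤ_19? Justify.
x ∈ ℤ_19 but not a unit; v_19(x) = 1 > 0

ℤ_19 = {x ∈ ℚ_19 : v_19(x) ≥ 0} and ℤ_19^× = {x ∈ ℤ_19 : v_19(x) = 0}. Here v_19(627/5) = v_19(num) − v_19(den) = 1; compare against these criteria.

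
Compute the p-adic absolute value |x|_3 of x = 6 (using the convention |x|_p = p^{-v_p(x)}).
|6|_3 = 1/3

Step 1 — compute v_3(x) by factoring powers of 3 out of the numerator and denominator: v_3(6) = 1. Step 2 — apply |x|_p = p^{-v_p(x)} = 3^{-1} = 1/3.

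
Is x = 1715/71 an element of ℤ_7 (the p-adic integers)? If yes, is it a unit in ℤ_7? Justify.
x ∈ ℤ_7 but not a unit; v_7(x) = 3 > 0

ℤ_7 = {x ∈ ℚ_7 : v_7(x) ≥ 0} and ℤ_7^× = {x ∈ ℤ_7 : v_7(x) = 0}. Here v_7(1715/71) = v_7(num) − v_7(den) = 3; compare against these criteria.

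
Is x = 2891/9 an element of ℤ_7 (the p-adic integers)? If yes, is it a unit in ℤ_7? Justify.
x ∈ ℤ_7 but not a unit; v_7(x) = 2 > 0

ℤ_7 = {x ∈ ℚ_7 : v_7(x) ≥ 0} and ℤ_7^× = {x ∈ ℤ_7 : v_7(x) = 0}. Here v_7(2891/9) = v_7(num) − v_7(den) = 2; compare against these criteria.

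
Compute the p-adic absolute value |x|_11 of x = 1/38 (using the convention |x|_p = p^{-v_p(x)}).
|1/38|_11 = 1

Step 1 — compute v_11(x) by factoring powers of 11 out of the numerator and denominator: v_11(1/38) = 0. Step 2 — apply |x|_p = p^{-v_p(x)} = 11^{0} = 1.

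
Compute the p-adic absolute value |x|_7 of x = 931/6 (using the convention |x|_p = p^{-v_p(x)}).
|931/6|_7 = 1/49

Step 1 — compute v_7(x) by factoring powers of 7 out of the numerator and denominator: v_7(931/6) = 2. Step 2 — apply |x|_p = p^{-v_p(x)} = 7^{-2} = 1/49.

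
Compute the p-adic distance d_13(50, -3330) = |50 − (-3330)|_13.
d_13(50, -3330) = 1/169

Step 1 — x − y = 50 − (-3330) = 3380. Step 2 — v_13(3380) = 2 (factor: 3380 = (13^2 · 20); the sign does not affect v_p). Step 3 — |x − y|_13 = 13^{-2} = 1/169.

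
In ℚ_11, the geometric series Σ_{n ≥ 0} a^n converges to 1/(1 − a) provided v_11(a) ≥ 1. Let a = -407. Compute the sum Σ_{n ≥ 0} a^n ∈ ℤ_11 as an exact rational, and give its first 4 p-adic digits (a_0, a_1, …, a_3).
Σ a^n = 1/(1 − a) = 1/408;  first 4 digits = (1, 7, 1, 5)

v_11(a) = 1 ≥ 1, so the series converges in ℤ_11 to 1/(1 − a) = 1/(1 − (-407)) = 1/408. Expand this rational in ℤ_11: compute digits iteratively via d_i = x_i mod 11, x_{i+1} = (x_i − d_i)/11. The first 4 digits are (1, 7, 1, 5).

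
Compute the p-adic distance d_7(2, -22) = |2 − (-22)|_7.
d_7(2, -22) = 1

Step 1 — x − y = 2 − (-22) = 24. Step 2 — v_7(24) = 0 (factor: 24 = (7^0 · 24); the sign does not affect v_p). Step 3 — |x − y|_7 = 7^{0} = 1.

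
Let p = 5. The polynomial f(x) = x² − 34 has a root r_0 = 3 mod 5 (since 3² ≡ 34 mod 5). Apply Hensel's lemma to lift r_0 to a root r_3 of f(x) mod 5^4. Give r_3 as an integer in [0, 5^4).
r_3 = 528 (mod 625)

Hensel's recurrence: r_{i+1} = r_i − f(r_i)·(f′(r_i))^{-1} mod 5^{i+2}, with f′(x) = 2x. Iterate:
  r_0 = 3 (mod 5)
  r_1 = 3 (mod 25)
  r_2 = 28 (mod 125)
  r_3 = 528 (mod 625)
Final: r_3 = 528, and one checks f(r_3) ≡ 0 mod 5^4.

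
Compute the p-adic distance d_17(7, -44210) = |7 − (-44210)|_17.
d_17(7, -44210) = 1/4913

Step 1 — x − y = 7 − (-44210) = 44217. Step 2 — v_17(44217) = 3 (factor: 44217 = (17^3 · 9); the sign does not affect v_p). Step 3 — |x − y|_17 = 17^{-3} = 1/4913.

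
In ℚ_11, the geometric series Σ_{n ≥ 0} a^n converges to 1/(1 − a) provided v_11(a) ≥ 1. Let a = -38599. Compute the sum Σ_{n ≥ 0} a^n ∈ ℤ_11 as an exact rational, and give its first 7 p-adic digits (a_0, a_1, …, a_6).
Σ a^n = 1/(1 − a) = 1/38600;  first 7 digits = (1, 0, 0, 4, 8, 10, 4)

v_11(a) = 3 ≥ 1, so the series converges in ℤ_11 to 1/(1 − a) = 1/(1 − (-38599)) = 1/38600. Expand this rational in ℤ_11: compute digits iteratively via d_i = x_i mod 11, x_{i+1} = (x_i − d_i)/11. The first 7 digits are (1, 0, 0, 4, 8, 10, 4).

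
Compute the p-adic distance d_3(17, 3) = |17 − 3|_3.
d_3(17, 3) = 1

Step 1 — x − y = 17 − 3 = 14. Step 2 — v_3(14) = 0 (factor: 14 = (3^0 · 14); the sign does not affect v_p). Step 3 — |x − y|_3 = 3^{0} = 1.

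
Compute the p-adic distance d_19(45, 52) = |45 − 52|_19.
d_19(45, 52) = 1

Step 1 — x − y = 45 − 52 = -7. Step 2 — v_19(-7) = 0 (factor: -7 = −(19^0 · 7); the sign does not affect v_p). Step 3 — |x − y|_19 = 19^{0} = 1.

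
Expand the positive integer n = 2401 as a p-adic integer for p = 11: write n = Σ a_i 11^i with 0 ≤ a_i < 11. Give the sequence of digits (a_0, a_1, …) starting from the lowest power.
(a_0, a_1, …) = (3, 9, 8, 1)

Repeated division by 11 gives the digits low-to-high: 2401 = 3 + 9·11^1 + 8·11^2 + 1·11^3. Digit sequence: (3, 9, 8, 1).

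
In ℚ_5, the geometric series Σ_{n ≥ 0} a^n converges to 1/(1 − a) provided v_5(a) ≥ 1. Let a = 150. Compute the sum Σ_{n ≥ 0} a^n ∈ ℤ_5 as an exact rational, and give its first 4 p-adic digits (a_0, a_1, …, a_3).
Σ a^n = 1/(1 − a) = -1/149;  first 4 digits = (1, 0, 1, 1)

v_5(a) = 2 ≥ 1, so the series converges in ℤ_5 to 1/(1 − a) = 1/(1 − 150) = -1/149. Expand this rational in ℤ_5: compute digits iteratively via d_i = x_i mod 5, x_{i+1} = (x_i − d_i)/5. The first 4 digits are (1, 0, 1, 1).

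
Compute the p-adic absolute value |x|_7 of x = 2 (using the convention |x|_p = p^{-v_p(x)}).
|2|_7 = 1

Step 1 — compute v_7(x) by factoring powers of 7 out of the numerator and denominator: v_7(2) = 0. Step 2 — apply |x|_p = p^{-v_p(x)} = 7^{0} = 1.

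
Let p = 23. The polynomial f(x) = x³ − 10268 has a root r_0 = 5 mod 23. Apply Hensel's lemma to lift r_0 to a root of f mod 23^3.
r_2 = 5663 (mod 12167)

Hensel: r_{i+1} = r_i − f(r_i)/f′(r_i) mod 23^{i+2}, where f′(x) = 3x². Iterate:
  r_0 = 5 (mod 23)
  r_1 = 373 (mod 529)
  r_2 = 5663 (mod 12167)
Final: r = 5663 with f(r) ≡ 0 mod 23^3.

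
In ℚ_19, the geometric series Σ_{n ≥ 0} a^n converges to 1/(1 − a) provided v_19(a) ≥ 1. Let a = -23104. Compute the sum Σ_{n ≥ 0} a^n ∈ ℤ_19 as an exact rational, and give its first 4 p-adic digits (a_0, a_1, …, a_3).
Σ a^n = 1/(1 − a) = 1/23105;  first 4 digits = (1, 0, 12, 15)

v_19(a) = 2 ≥ 1, so the series converges in ℤ_19 to 1/(1 − a) = 1/(1 − (-23104)) = 1/23105. Expand this rational in ℤ_19: compute digits iteratively via d_i = x_i mod 19, x_{i+1} = (x_i − d_i)/19. The first 4 digits are (1, 0, 12, 15).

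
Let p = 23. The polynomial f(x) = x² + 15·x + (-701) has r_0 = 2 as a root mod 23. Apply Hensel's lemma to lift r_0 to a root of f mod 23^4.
r_3 = 96510 (mod 279841)

Hensel: r_{i+1} = r_i − f(r_i)·(f′(r_i))^{-1} mod 23^{i+2}, f′(x) = 2x + 15. Iterate:
  r_0 = 2 (mod 23)
  r_1 = 232 (mod 529)
  r_2 = 11341 (mod 12167)
  r_3 = 96510 (mod 279841)
Final: r = 96510 satisfies f(r) ≡ 0 mod 23^4.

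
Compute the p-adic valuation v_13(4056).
v_13(4056) = 2

v_13(n) is the largest exponent k such that 13^k divides n. Factor out: 4056 = 13^2 · 24. (Sign doesn't affect v_p.) So v_13(4056) = 2.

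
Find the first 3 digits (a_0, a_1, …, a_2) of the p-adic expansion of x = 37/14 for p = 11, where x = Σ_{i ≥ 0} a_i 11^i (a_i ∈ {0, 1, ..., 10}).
(a_0, …, a_2) = (5, 10, 3)

v_11(37/14) = 0 (numerator and denominator both coprime to 11), so x ∈ ℤ_11^×. Compute digits iteratively via a_i = x_i mod 11, x_{i+1} = (x_i − a_i)/11, with x_0 = x:
  x_0 = 37/14;  a_0 = 5;  x_1 = (x_0 − 5)/11 = -3/14
  x_1 = -3/14;  a_1 = 10;  x_2 = (x_1 − 10)/11 = -13/14
  x_2 = -13/14;  a_2 = 3;  x_3 = (x_2 − 3)/11 = -5/14
Digits: (5, 10, 3).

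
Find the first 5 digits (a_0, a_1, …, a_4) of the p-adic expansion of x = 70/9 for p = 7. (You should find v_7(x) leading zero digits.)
(a_0, …, a_4) = (0, 5, 1, 6, 3)

v_7(70/9) = 1, so a_0 = ... = a_0 = 0. Factor out: x = 7^1 · u with u = 10/9 a unit in ℤ_7. Expand u iteratively via a_{v+i} = u_i mod 7, u_{i+1} = (u_i − a_{v+i})/7:
  u_0 = 10/9;  a_1 = 5;  u_1 = (u_0 − 5)/7 = -5/9
  u_1 = -5/9;  a_2 = 1;  u_2 = (u_1 − 1)/7 = -2/9
  u_2 = -2/9;  a_3 = 6;  u_3 = (u_2 − 6)/7 = -8/9
  u_3 = -8/9;  a_4 = 3;  u_4 = (u_3 − 3)/7 = -5/9
Digits: (0, 5, 1, 6, 3).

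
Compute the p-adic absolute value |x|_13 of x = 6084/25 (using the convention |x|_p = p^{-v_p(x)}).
|6084/25|_13 = 1/169

Step 1 — compute v_13(x) by factoring powers of 13 out of the numerator and denominator: v_13(6084/25) = 2. Step 2 — apply |x|_p = p^{-v_p(x)} = 13^{-2} = 1/169.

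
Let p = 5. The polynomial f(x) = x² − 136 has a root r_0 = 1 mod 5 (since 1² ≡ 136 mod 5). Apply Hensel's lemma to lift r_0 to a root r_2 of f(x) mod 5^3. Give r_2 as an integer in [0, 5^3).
r_2 = 56 (mod 125)

Hensel's recurrence: r_{i+1} = r_i − f(r_i)·(f′(r_i))^{-1} mod 5^{i+2}, with f′(x) = 2x. Iterate:
  r_0 = 1 (mod 5)
  r_1 = 6 (mod 25)
  r_2 = 56 (mod 125)
Final: r_2 = 56, and one checks f(r_2) ≡ 0 mod 5^3.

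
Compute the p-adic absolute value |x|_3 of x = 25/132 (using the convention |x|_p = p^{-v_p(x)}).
|25/132|_3 = 3

Step 1 — compute v_3(x) by factoring powers of 3 out of the numerator and denominator: v_3(25/132) = -1. Step 2 — apply |x|_p = p^{-v_p(x)} = 3^{1} = 3.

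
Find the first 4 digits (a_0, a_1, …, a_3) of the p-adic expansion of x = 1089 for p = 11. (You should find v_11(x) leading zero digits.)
(a_0, …, a_3) = (0, 0, 9, 0)

v_11(1089) = 2, so a_0 = ... = a_1 = 0. Factor out: x = 11^2 · u with u = 9 a unit in ℤ_11. Expand u iteratively via a_{v+i} = u_i mod 11, u_{i+1} = (u_i − a_{v+i})/11:
  u_0 = 9;  a_2 = 9;  u_1 = (u_0 − 9)/11 = 0
  u_1 = 0;  a_3 = 0;  u_2 = (u_1 − 0)/11 = 0
Digits: (0, 0, 9, 0).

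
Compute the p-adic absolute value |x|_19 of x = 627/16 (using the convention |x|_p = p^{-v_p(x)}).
|627/16|_19 = 1/19

Step 1 — compute v_19(x) by factoring powers of 19 out of the numerator and denominator: v_19(627/16) = 1. Step 2 — apply |x|_p = p^{-v_p(x)} = 19^{-1} = 1/19.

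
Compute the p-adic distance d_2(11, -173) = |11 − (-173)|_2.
d_2(11, -173) = 1/8

Step 1 — x − y = 11 − (-173) = 184. Step 2 — v_2(184) = 3 (factor: 184 = (2^3 · 23); the sign does not affect v_p). Step 3 — |x − y|_2 = 2^{-3} = 1/8.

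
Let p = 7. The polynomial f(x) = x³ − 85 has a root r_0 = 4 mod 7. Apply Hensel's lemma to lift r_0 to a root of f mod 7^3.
r_2 = 130 (mod 343)

Hensel: r_{i+1} = r_i − f(r_i)/f′(r_i) mod 7^{i+2}, where f′(x) = 3x². Iterate:
  r_0 = 4 (mod 7)
  r_1 = 32 (mod 49)
  r_2 = 130 (mod 343)
Final: r = 130 with f(r) ≡ 0 mod 7^3.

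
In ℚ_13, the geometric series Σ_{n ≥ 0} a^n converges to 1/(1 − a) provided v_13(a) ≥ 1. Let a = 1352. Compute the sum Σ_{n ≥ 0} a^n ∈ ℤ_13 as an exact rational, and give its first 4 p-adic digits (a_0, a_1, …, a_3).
Σ a^n = 1/(1 − a) = -1/1351;  first 4 digits = (1, 0, 8, 0)

v_13(a) = 2 ≥ 1, so the series converges in ℤ_13 to 1/(1 − a) = 1/(1 − 1352) = -1/1351. Expand this rational in ℤ_13: compute digits iteratively via d_i = x_i mod 13, x_{i+1} = (x_i − d_i)/13. The first 4 digits are (1, 0, 8, 0).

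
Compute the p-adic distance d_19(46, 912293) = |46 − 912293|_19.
d_19(46, 912293) = 1/130321

Step 1 — x − y = 46 − 912293 = -912247. Step 2 — v_19(-912247) = 4 (factor: -912247 = −(19^4 · 7); the sign does not affect v_p). Step 3 — |x − y|_19 = 19^{-4} = 1/130321.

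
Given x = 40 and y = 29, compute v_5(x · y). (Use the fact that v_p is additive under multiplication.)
v_5(1160) = 1

v_p(x) = 1 (factor: 40 = 5^1 · 8); v_p(y) = 0 (factor: 29 = 5^0 · 29). Additivity: v_p(xy) = v_p(x) + v_p(y) = 1 + 0 = 1. (Direct check: xy = 1160 = 5^1 · (232).)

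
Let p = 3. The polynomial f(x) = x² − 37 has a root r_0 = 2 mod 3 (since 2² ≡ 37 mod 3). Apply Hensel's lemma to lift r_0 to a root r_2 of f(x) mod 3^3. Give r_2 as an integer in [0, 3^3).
r_2 = 8 (mod 27)

Hensel's recurrence: r_{i+1} = r_i − f(r_i)·(f′(r_i))^{-1} mod 3^{i+2}, with f′(x) = 2x. Iterate:
  r_0 = 2 (mod 3)
  r_1 = 8 (mod 9)
  r_2 = 8 (mod 27)
Final: r_2 = 8, and one checks f(r_2) ≡ 0 mod 3^3.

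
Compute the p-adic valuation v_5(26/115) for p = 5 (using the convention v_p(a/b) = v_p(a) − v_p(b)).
v_5(26/115) = -1

Factor powers of 5 from the numerator and denominator of the reduced fraction: 26 = 5^0 · 26 and 115 = 5^1 · 23. Apply v_p(a/b) = v_p(a) − v_p(b): v_5(26/115) = 0 − 1 = -1.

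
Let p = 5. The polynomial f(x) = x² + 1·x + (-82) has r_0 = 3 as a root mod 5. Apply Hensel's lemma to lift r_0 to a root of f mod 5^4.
r_3 = 588 (mod 625)

Hensel: r_{i+1} = r_i − f(r_i)·(f′(r_i))^{-1} mod 5^{i+2}, f′(x) = 2x + 1. Iterate:
  r_0 = 3 (mod 5)
  r_1 = 13 (mod 25)
  r_2 = 88 (mod 125)
  r_3 = 588 (mod 625)
Final: r = 588 satisfies f(r) ≡ 0 mod 5^4.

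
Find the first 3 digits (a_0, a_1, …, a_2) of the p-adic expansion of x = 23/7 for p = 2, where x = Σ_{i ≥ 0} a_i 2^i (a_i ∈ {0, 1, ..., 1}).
(a_0, …, a_2) = (1, 0, 0)

v_2(23/7) = 0 (numerator and denominator both coprime to 2), so x ∈ ℤ_2^×. Compute digits iteratively via a_i = x_i mod 2, x_{i+1} = (x_i − a_i)/2, with x_0 = x:
  x_0 = 23/7;  a_0 = 1;  x_1 = (x_0 − 1)/2 = 8/7
  x_1 = 8/7;  a_1 = 0;  x_2 = (x_1 − 0)/2 = 4/7
  x_2 = 4/7;  a_2 = 0;  x_3 = (x_2 − 0)/2 = 2/7
Digits: (1, 0, 0).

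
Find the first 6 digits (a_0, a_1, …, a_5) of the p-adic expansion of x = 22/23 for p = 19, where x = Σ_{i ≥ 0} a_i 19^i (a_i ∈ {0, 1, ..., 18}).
(a_0, …, a_5) = (15, 10, 11, 6, 17, 9)

v_19(22/23) = 0 (numerator and denominator both coprime to 19), so x ∈ ℤ_19^×. Compute digits iteratively via a_i = x_i mod 19, x_{i+1} = (x_i − a_i)/19, with x_0 = x:
  x_0 = 22/23;  a_0 = 15;  x_1 = (x_0 − 15)/19 = -17/23
  x_1 = -17/23;  a_1 = 10;  x_2 = (x_1 − 10)/19 = -13/23
  x_2 = -13/23;  a_2 = 11;  x_3 = (x_2 − 11)/19 = -14/23
  x_3 = -14/23;  a_3 = 6;  x_4 = (x_3 − 6)/19 = -8/23
  x_4 = -8/23;  a_4 = 17;  x_5 = (x_4 − 17)/19 = -21/23
  x_5 = -21/23;  a_5 = 9;  x_6 = (x_5 − 9)/19 = -12/23
Digits: (15, 10, 11, 6, 17, 9).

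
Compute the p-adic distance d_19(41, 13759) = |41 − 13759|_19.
d_19(41, 13759) = 1/6859

Step 1 — x − y = 41 − 13759 = -13718. Step 2 — v_19(-13718) = 3 (factor: -13718 = −(19^3 · 2); the sign does not affect v_p). Step 3 — |x − y|_19 = 19^{-3} = 1/6859.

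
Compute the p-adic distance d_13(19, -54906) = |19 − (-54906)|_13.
d_13(19, -54906) = 1/2197

Step 1 — x − y = 19 − (-54906) = 54925. Step 2 — v_13(54925) = 3 (factor: 54925 = (13^3 · 25); the sign does not affect v_p). Step 3 — |x − y|_13 = 13^{-3} = 1/2197.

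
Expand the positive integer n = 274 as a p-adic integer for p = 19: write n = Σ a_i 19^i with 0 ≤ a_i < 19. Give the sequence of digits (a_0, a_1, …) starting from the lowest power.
(a_0, a_1, …) = (8, 14)

Repeated division by 19 gives the digits low-to-high: 274 = 8 + 14·19^1. Digit sequence: (8, 14).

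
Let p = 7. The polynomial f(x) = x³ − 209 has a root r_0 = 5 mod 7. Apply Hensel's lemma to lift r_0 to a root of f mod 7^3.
r_2 = 257 (mod 343)

Hensel: r_{i+1} = r_i − f(r_i)/f′(r_i) mod 7^{i+2}, where f′(x) = 3x². Iterate:
  r_0 = 5 (mod 7)
  r_1 = 12 (mod 49)
  r_2 = 257 (mod 343)
Final: r = 257 with f(r) ≡ 0 mod 7^3.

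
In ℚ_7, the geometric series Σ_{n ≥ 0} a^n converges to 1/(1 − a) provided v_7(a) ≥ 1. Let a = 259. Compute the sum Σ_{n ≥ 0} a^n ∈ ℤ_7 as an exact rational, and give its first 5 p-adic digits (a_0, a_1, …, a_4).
Σ a^n = 1/(1 − a) = -1/258;  first 5 digits = (1, 2, 2, 1, 0)

v_7(a) = 1 ≥ 1, so the series converges in ℤ_7 to 1/(1 − a) = 1/(1 − 259) = -1/258. Expand this rational in ℤ_7: compute digits iteratively via d_i = x_i mod 7, x_{i+1} = (x_i − d_i)/7. The first 5 digits are (1, 2, 2, 1, 0).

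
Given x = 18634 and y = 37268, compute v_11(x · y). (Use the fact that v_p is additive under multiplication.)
v_11(694451912) = 6

v_p(x) = 3 (factor: 18634 = 11^3 · 14); v_p(y) = 3 (factor: 37268 = 11^3 · 28). Additivity: v_p(xy) = v_p(x) + v_p(y) = 3 + 3 = 6. (Direct check: xy = 694451912 = 11^6 · (392).)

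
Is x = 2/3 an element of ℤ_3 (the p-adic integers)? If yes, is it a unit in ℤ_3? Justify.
x ∉ ℤ_3 (v_3(x) = -1 < 0)

ℤ_3 = {x ∈ ℚ_3 : v_3(x) ≥ 0} and ℤ_3^× = {x ∈ ℤ_3 : v_3(x) = 0}. Here v_3(2/3) = v_3(num) − v_3(den) = -1; compare against these criteria.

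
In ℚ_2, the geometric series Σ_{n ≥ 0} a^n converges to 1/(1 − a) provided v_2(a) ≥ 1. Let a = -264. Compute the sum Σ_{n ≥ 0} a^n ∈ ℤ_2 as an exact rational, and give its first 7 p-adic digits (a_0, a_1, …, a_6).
Σ a^n = 1/(1 − a) = 1/265;  first 7 digits = (1, 0, 0, 1, 1, 1, 0)

v_2(a) = 3 ≥ 1, so the series converges in ℤ_2 to 1/(1 − a) = 1/(1 − (-264)) = 1/265. Expand this rational in ℤ_2: compute digits iteratively via d_i = x_i mod 2, x_{i+1} = (x_i − d_i)/2. The first 7 digits are (1, 0, 0, 1, 1, 1, 0).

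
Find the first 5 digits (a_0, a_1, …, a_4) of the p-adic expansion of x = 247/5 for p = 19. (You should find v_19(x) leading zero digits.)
(a_0, …, a_4) = (0, 14, 7, 11, 7)

v_19(247/5) = 1, so a_0 = ... = a_0 = 0. Factor out: x = 19^1 · u with u = 13/5 a unit in ℤ_19. Expand u iteratively via a_{v+i} = u_i mod 19, u_{i+1} = (u_i − a_{v+i})/19:
  u_0 = 13/5;  a_1 = 14;  u_1 = (u_0 − 14)/19 = -3/5
  u_1 = -3/5;  a_2 = 7;  u_2 = (u_1 − 7)/19 = -2/5
  u_2 = -2/5;  a_3 = 11;  u_3 = (u_2 − 11)/19 = -3/5
  u_3 = -3/5;  a_4 = 7;  u_4 = (u_3 − 7)/19 = -2/5
Digits: (0, 14, 7, 11, 7).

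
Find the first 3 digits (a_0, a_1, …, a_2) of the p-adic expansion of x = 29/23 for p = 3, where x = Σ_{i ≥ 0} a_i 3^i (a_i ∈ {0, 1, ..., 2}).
(a_0, …, a_2) = (1, 1, 1)

v_3(29/23) = 0 (numerator and denominator both coprime to 3), so x ∈ ℤ_3^×. Compute digits iteratively via a_i = x_i mod 3, x_{i+1} = (x_i − a_i)/3, with x_0 = x:
  x_0 = 29/23;  a_0 = 1;  x_1 = (x_0 − 1)/3 = 2/23
  x_1 = 2/23;  a_1 = 1;  x_2 = (x_1 − 1)/3 = -7/23
  x_2 = -7/23;  a_2 = 1;  x_3 = (x_2 − 1)/3 = -10/23
Digits: (1, 1, 1).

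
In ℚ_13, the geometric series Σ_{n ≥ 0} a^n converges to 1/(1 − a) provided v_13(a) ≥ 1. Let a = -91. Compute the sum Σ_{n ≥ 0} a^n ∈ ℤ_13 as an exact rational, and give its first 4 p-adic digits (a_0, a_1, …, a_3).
Σ a^n = 1/(1 − a) = 1/92;  first 4 digits = (1, 6, 9, 11)

v_13(a) = 1 ≥ 1, so the series converges in ℤ_13 to 1/(1 − a) = 1/(1 − (-91)) = 1/92. Expand this rational in ℤ_13: compute digits iteratively via d_i = x_i mod 13, x_{i+1} = (x_i − d_i)/13. The first 4 digits are (1, 6, 9, 11).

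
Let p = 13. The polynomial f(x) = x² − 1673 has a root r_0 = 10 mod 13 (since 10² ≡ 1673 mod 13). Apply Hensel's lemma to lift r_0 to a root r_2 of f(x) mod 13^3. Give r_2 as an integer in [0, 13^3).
r_2 = 1635 (mod 2197)

Hensel's recurrence: r_{i+1} = r_i − f(r_i)·(f′(r_i))^{-1} mod 13^{i+2}, with f′(x) = 2x. Iterate:
  r_0 = 10 (mod 13)
  r_1 = 114 (mod 169)
  r_2 = 1635 (mod 2197)
Final: r_2 = 1635, and one checks f(r_2) ≡ 0 mod 13^3.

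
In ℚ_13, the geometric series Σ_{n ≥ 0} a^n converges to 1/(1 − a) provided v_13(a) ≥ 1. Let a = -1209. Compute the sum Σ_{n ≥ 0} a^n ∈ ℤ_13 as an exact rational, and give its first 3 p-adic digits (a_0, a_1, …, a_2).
Σ a^n = 1/(1 − a) = 1/1210;  first 3 digits = (1, 11, 9)

v_13(a) = 1 ≥ 1, so the series converges in ℤ_13 to 1/(1 − a) = 1/(1 − (-1209)) = 1/1210. Expand this rational in ℤ_13: compute digits iteratively via d_i = x_i mod 13, x_{i+1} = (x_i − d_i)/13. The first 3 digits are (1, 11, 9).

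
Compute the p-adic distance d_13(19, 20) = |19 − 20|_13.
d_13(19, 20) = 1

Step 1 — x − y = 19 − 20 = -1. Step 2 — v_13(-1) = 0 (factor: -1 = −(13^0 · 1); the sign does not affect v_p). Step 3 — |x − y|_13 = 13^{0} = 1.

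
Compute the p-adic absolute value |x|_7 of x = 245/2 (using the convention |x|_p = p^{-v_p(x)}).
|245/2|_7 = 1/49

Step 1 — compute v_7(x) by factoring powers of 7 out of the numerator and denominator: v_7(245/2) = 2. Step 2 — apply |x|_p = p^{-v_p(x)} = 7^{-2} = 1/49.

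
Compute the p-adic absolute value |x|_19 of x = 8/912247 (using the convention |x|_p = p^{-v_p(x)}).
|8/912247|_19 = 130321

Step 1 — compute v_19(x) by factoring powers of 19 out of the numerator and denominator: v_19(8/912247) = -4. Step 2 — apply |x|_p = p^{-v_p(x)} = 19^{4} = 130321.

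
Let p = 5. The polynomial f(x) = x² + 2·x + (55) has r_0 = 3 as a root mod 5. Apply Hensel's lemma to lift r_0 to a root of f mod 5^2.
r_1 = 13 (mod 25)

Hensel: r_{i+1} = r_i − f(r_i)·(f′(r_i))^{-1} mod 5^{i+2}, f′(x) = 2x + 2. Iterate:
  r_0 = 3 (mod 5)
  r_1 = 13 (mod 25)
Final: r = 13 satisfies f(r) ≡ 0 mod 5^2.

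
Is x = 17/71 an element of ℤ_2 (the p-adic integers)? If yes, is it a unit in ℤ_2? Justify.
x ∈ ℤ_2^× (unit); v_2(x) = 0

ℤ_2 = {x ∈ ℚ_2 : v_2(x) ≥ 0} and ℤ_2^× = {x ∈ ℤ_2 : v_2(x) = 0}. Here v_2(17/71) = v_2(num) − v_2(den) = 0; compare against these criteria.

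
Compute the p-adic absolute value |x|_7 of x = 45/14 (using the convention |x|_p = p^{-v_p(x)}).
|45/14|_7 = 7

Step 1 — compute v_7(x) by factoring powers of 7 out of the numerator and denominator: v_7(45/14) = -1. Step 2 — apply |x|_p = p^{-v_p(x)} = 7^{1} = 7.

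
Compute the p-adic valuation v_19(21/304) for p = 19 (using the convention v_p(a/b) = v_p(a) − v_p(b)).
v_19(21/304) = -1

Factor powers of 19 from the numerator and denominator of the reduced fraction: 21 = 19^0 · 21 and 304 = 19^1 · 16. Apply v_p(a/b) = v_p(a) − v_p(b): v_19(21/304) = 0 − 1 = -1.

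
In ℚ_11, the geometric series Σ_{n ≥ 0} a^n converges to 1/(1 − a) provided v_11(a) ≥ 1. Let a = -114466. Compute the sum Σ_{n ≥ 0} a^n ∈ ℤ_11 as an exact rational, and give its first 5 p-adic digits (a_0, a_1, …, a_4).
Σ a^n = 1/(1 − a) = 1/114467;  first 5 digits = (1, 0, 0, 2, 3)

v_11(a) = 3 ≥ 1, so the series converges in ℤ_11 to 1/(1 − a) = 1/(1 − (-114466)) = 1/114467. Expand this rational in ℤ_11: compute digits iteratively via d_i = x_i mod 11, x_{i+1} = (x_i − d_i)/11. The first 5 digits are (1, 0, 0, 2, 3).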